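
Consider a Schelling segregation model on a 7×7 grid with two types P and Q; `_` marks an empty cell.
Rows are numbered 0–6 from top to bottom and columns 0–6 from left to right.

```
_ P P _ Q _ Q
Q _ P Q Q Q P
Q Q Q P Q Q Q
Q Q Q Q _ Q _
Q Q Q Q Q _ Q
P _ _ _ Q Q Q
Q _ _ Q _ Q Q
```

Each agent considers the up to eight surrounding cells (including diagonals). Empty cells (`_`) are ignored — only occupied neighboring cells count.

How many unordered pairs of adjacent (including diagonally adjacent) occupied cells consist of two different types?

18

Scan each occupied cell's neighbors to the right and below (and the two forward diagonals) so each pair is counted once.
Row 0: P(0,1)–P(0,2)= P(0,1)–P(1,2)= P(0,1)–Q(1,0)≠ P(0,2)–P(1,2)= P(0,2)–Q(1,3)≠ Q(0,4)–Q(1,4)= Q(0,4)–Q(1,5)= Q(0,4)–Q(1,3)= Q(0,6)–P(1,6)≠ Q(0,6)–Q(1,5)=  → 3/10 unlike.
Row 1: Q(1,0)–Q(2,0)= Q(1,0)–Q(2,1)= P(1,2)–Q(1,3)≠ P(1,2)–Q(2,2)≠ P(1,2)–P(2,3)= P(1,2)–Q(2,1)≠ Q(1,3)–Q(1,4)= Q(1,3)–P(2,3)≠ Q(1,3)–Q(2,4)= Q(1,3)–Q(2,2)= Q(1,4)–Q(1,5)= Q(1,4)–Q(2,4)= Q(1,4)–Q(2,5)= Q(1,4)–P(2,3)≠ Q(1,5)–P(1,6)≠ Q(1,5)–Q(2,5)= Q(1,5)–Q(2,6)= Q(1,5)–Q(2,4)= P(1,6)–Q(2,6)≠ P(1,6)–Q(2,5)≠  → 8/20 unlike.
Row 2: Q(2,0)–Q(2,1)= Q(2,0)–Q(3,0)= Q(2,0)–Q(3,1)= Q(2,1)–Q(2,2)= Q(2,1)–Q(3,1)= Q(2,1)–Q(3,2)= Q(2,1)–Q(3,0)= Q(2,2)–P(2,3)≠ Q(2,2)–Q(3,2)= Q(2,2)–Q(3,3)= Q(2,2)–Q(3,1)= P(2,3)–Q(2,4)≠ P(2,3)–Q(3,3)≠ P(2,3)–Q(3,2)≠ Q(2,4)–Q(2,5)= Q(2,4)–Q(3,5)= Q(2,4)–Q(3,3)= Q(2,5)–Q(2,6)= Q(2,5)–Q(3,5)= Q(2,6)–Q(3,5)=  → 4/20 unlike.
Row 3: Q(3,0)–Q(3,1)= Q(3,0)–Q(4,0)= Q(3,0)–Q(4,1)= Q(3,1)–Q(3,2)= Q(3,1)–Q(4,1)= Q(3,1)–Q(4,2)= Q(3,1)–Q(4,0)= Q(3,2)–Q(3,3)= Q(3,2)–Q(4,2)= Q(3,2)–Q(4,3)= Q(3,2)–Q(4,1)= Q(3,3)–Q(4,3)= Q(3,3)–Q(4,4)= Q(3,3)–Q(4,2)= Q(3,5)–Q(4,6)= Q(3,5)–Q(4,4)=  → 0/16 unlike.
Row 4: Q(4,0)–Q(4,1)= Q(4,0)–P(5,0)≠ Q(4,1)–Q(4,2)= Q(4,1)–P(5,0)≠ Q(4,2)–Q(4,3)= Q(4,3)–Q(4,4)= Q(4,3)–Q(5,4)= Q(4,4)–Q(5,4)= Q(4,4)–Q(5,5)= Q(4,6)–Q(5,6)= Q(4,6)–Q(5,5)=  → 2/11 unlike.
Row 5: P(5,0)–Q(6,0)≠ Q(5,4)–Q(5,5)= Q(5,4)–Q(6,5)= Q(5,4)–Q(6,3)= Q(5,5)–Q(5,6)= Q(5,5)–Q(6,5)= Q(5,5)–Q(6,6)= Q(5,6)–Q(6,6)= Q(5,6)–Q(6,5)=  → 1/9 unlike.
Row 6: Q(6,5)–Q(6,6)=  → 0/1 unlike.
Total adjacent occupied pairs: 87; unlike-type pairs: 18.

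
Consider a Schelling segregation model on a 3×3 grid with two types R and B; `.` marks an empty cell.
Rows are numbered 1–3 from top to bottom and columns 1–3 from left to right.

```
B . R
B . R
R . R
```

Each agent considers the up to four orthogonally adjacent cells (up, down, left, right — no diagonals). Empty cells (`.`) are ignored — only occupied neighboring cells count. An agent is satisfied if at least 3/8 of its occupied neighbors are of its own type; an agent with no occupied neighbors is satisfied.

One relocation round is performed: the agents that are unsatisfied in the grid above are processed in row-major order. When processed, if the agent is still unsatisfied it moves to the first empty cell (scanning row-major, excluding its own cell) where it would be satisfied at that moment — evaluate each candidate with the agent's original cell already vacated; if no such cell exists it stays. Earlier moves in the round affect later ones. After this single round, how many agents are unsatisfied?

Initially unsatisfied (in order): (3,1).
  (3,1) → (1,2).
Resulting grid:
B R R
B . R
. . R
All satisfied now.

0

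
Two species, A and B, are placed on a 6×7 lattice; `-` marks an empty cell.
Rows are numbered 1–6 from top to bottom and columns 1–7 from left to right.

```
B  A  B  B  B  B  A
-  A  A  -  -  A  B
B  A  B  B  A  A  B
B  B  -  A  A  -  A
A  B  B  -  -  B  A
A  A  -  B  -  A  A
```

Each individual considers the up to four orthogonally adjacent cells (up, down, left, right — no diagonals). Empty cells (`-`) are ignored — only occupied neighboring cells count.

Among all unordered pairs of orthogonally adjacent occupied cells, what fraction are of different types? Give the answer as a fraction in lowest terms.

20/41

Scan each occupied cell's neighbors to the right and below so each pair is counted once.
Row 1: B(1,1)–A(1,2)≠ A(1,2)–B(1,3)≠ A(1,2)–A(2,2)= B(1,3)–B(1,4)= B(1,3)–A(2,3)≠ B(1,4)–B(1,5)= B(1,5)–B(1,6)= B(1,6)–A(1,7)≠ B(1,6)–A(2,6)≠ A(1,7)–B(2,7)≠  → 6/10 unlike.
Row 2: A(2,2)–A(2,3)= A(2,2)–A(3,2)= A(2,3)–B(3,3)≠ A(2,6)–B(2,7)≠ A(2,6)–A(3,6)= B(2,7)–B(3,7)=  → 2/6 unlike.
Row 3: B(3,1)–A(3,2)≠ B(3,1)–B(4,1)= A(3,2)–B(3,3)≠ A(3,2)–B(4,2)≠ B(3,3)–B(3,4)= B(3,4)–A(3,5)≠ B(3,4)–A(4,4)≠ A(3,5)–A(3,6)= A(3,5)–A(4,5)= A(3,6)–B(3,7)≠ B(3,7)–A(4,7)≠  → 7/11 unlike.
Row 4: B(4,1)–B(4,2)= B(4,1)–A(5,1)≠ B(4,2)–B(5,2)= A(4,4)–A(4,5)= A(4,7)–A(5,7)=  → 1/5 unlike.
Row 5: A(5,1)–B(5,2)≠ A(5,1)–A(6,1)= B(5,2)–B(5,3)= B(5,2)–A(6,2)≠ B(5,6)–A(5,7)≠ B(5,6)–A(6,6)≠ A(5,7)–A(6,7)=  → 4/7 unlike.
Row 6: A(6,1)–A(6,2)= A(6,6)–A(6,7)=  → 0/2 unlike.
Total adjacent occupied pairs: 41; unlike-type pairs: 20.
20/41 is already in lowest terms.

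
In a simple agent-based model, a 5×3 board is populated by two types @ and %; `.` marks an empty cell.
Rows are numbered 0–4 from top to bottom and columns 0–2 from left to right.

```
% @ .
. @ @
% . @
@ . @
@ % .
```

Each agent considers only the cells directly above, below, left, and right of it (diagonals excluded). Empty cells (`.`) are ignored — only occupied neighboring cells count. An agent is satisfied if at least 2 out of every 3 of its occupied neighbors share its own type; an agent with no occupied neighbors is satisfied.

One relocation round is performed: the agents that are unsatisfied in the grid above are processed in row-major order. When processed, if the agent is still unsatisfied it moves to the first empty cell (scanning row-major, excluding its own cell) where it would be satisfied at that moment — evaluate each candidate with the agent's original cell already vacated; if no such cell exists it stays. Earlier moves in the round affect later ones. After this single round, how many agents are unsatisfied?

Initially unsatisfied (in order): (0,0), (0,1), (2,0), (3,0), (4,0), (4,1).
  (0,0): no empty cell satisfies it; stays.
  (0,1) → (0,2).
  (2,0): no empty cell satisfies it; stays.
  (3,0) → (0,1).
  (4,0) → (2,1).
  (4,1): now satisfied by earlier moves; stays.
Resulting grid:
% @ @
. @ @
% @ @
. . @
. % .
Unsatisfied now: (0,0), (2,0).

2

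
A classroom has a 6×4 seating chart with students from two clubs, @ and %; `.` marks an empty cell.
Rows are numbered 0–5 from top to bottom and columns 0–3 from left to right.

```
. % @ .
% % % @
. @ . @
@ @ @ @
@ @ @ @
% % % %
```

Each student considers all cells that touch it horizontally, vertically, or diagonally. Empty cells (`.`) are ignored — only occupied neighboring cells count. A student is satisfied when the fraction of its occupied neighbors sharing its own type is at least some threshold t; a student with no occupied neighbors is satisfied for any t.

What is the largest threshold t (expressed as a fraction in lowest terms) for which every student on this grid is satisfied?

Row 0: (0,1)% 3/4 · (0,2)@ 1/4
Row 1: (1,0)% 2/3 · (1,1)% 3/5 · (1,2)% 2/6 · (1,3)@ 2/3
Row 2: (2,1)@ 3/6 · (2,3)@ 3/4
Row 3: (3,0)@ 4/4 · (3,1)@ 6/6 · (3,2)@ 7/7 · (3,3)@ 4/4
Row 4: (4,0)@ 3/5 · (4,1)@ 5/8 · (4,2)@ 5/8 · (4,3)@ 3/5
Row 5: (5,0)% 1/3 · (5,1)% 2/5 · (5,2)% 2/5 · (5,3)% 1/3
The smallest same-type fraction is 1/4 at (0,2), which reduces to 1/4. Any threshold above that leaves this student unsatisfied.

1/4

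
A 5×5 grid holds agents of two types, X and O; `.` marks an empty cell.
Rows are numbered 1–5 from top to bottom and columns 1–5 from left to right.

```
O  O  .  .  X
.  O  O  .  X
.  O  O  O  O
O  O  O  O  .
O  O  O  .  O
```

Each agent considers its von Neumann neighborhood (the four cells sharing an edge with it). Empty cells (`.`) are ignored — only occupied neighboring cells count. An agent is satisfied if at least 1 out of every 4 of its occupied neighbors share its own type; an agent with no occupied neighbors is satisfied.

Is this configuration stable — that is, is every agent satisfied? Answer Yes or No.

Row 1: (1,1)O 1/1 ✓ · (1,2)O 2/2 ✓ · (1,5)X 1/1 ✓
Row 2: (2,2)O 3/3 ✓ · (2,3)O 2/2 ✓ · (2,5)X 1/2 ✓
Row 3: (3,2)O 3/3 ✓ · (3,3)O 4/4 ✓ · (3,4)O 3/3 ✓ · (3,5)O 1/2 ✓
Row 4: (4,1)O 2/2 ✓ · (4,2)O 4/4 ✓ · (4,3)O 4/4 ✓ · (4,4)O 2/2 ✓
Row 5: (5,1)O 2/2 ✓ · (5,2)O 3/3 ✓ · (5,3)O 2/2 ✓ · (5,5)O 0/0 ✓
All meet the threshold, so the configuration is stable.

Yes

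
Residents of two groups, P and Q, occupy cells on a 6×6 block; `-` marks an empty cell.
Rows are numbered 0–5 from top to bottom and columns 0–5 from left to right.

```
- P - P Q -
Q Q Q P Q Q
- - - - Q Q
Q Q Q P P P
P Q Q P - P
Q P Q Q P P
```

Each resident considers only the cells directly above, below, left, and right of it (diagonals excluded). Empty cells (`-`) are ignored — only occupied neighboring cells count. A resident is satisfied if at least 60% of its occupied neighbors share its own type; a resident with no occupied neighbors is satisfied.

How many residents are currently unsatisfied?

Row 0: (0,1)P 0/1 not · (0,3)P 1/2 not · (0,4)Q 1/2 not
Row 1: (1,0)Q 1/1 satisfied · (1,1)Q 2/3 satisfied · (1,2)Q 1/2 not · (1,3)P 1/3 not · (1,4)Q 3/4 satisfied · (1,5)Q 2/2 satisfied
Row 2: (2,4)Q 2/3 satisfied · (2,5)Q 2/3 satisfied
Row 3: (3,0)Q 1/2 not · (3,1)Q 3/3 satisfied · (3,2)Q 2/3 satisfied · (3,3)P 2/3 satisfied · (3,4)P 2/3 satisfied · (3,5)P 2/3 satisfied
Row 4: (4,0)P 0/3 not · (4,1)Q 2/4 not · (4,2)Q 3/4 satisfied · (4,3)P 1/3 not · (4,5)P 2/2 satisfied
Row 5: (5,0)Q 0/2 not · (5,1)P 0/3 not · (5,2)Q 2/3 satisfied · (5,3)Q 1/3 not · (5,4)P 1/2 not · (5,5)P 2/2 satisfied
Unsatisfied: (0,1), (0,3), (0,4), (1,2), (1,3), (3,0), (4,0), (4,1), (4,3), (5,0), (5,1), (5,3), (5,4) — 13 in total.

13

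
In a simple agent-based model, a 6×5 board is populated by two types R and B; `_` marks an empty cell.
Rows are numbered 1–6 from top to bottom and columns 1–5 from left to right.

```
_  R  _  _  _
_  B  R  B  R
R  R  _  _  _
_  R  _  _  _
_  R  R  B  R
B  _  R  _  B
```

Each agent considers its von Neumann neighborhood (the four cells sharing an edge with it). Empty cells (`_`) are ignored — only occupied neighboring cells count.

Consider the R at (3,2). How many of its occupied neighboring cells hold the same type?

Occupied neighbors of (3,2): (2,2)=B, (4,2)=R, (3,1)=R.
Same type (R): 2 of 3.

2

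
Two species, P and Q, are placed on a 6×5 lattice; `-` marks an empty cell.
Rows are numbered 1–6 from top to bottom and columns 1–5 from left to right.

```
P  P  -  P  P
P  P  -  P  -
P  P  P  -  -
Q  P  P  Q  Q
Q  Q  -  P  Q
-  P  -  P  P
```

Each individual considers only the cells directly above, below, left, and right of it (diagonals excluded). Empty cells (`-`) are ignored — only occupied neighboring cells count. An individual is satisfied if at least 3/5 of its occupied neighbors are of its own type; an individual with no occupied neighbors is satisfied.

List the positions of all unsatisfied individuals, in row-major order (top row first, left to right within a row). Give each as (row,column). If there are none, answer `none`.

Row 1: (1,1)P 2/2 ✓ · (1,2)P 2/2 ✓ · (1,4)P 2/2 ✓ · (1,5)P 1/1 ✓
Row 2: (2,1)P 3/3 ✓ · (2,2)P 3/3 ✓ · (2,4)P 1/1 ✓
Row 3: (3,1)P 2/3 ✓ · (3,2)P 4/4 ✓ · (3,3)P 2/2 ✓
Row 4: (4,1)Q 1/3 ✗ · (4,2)P 2/4 ✗ · (4,3)P 2/3 ✓ · (4,4)Q 1/3 ✗ · (4,5)Q 2/2 ✓
Row 5: (5,1)Q 2/2 ✓ · (5,2)Q 1/3 ✗ · (5,4)P 1/3 ✗ · (5,5)Q 1/3 ✗
Row 6: (6,2)P 0/1 ✗ · (6,4)P 2/2 ✓ · (6,5)P 1/2 ✗

(4,1), (4,2), (4,4), (5,2), (5,4), (5,5), (6,2), (6,5)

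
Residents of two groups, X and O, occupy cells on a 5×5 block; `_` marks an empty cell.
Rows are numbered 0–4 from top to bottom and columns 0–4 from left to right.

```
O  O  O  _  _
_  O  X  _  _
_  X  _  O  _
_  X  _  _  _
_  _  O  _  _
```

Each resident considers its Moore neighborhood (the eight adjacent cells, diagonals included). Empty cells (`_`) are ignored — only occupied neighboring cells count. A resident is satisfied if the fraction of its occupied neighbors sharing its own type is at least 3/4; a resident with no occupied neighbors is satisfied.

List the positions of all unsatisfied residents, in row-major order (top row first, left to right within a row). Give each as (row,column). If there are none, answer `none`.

(0,0)O 2/2 satisfied
(0,1)O 3/4 satisfied
(0,2)O 2/3 not
(1,1)O 3/5 not
(1,2)X 1/5 not
(2,1)X 2/3 not
(2,3)O 0/1 not
(3,1)X 1/2 not
(4,2)O 0/1 not

(0,2), (1,1), (1,2), (2,1), (2,3), (3,1), (4,2)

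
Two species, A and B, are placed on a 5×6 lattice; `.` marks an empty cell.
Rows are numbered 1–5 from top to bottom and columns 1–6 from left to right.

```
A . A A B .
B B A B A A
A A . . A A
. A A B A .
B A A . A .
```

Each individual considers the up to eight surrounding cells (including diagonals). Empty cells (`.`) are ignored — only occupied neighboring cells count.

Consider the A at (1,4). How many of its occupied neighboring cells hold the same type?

Occupied neighbors of (1,4): (1,3)=A, (1,5)=B, (2,3)=A, (2,4)=B, (2,5)=A.
Same type (A): 3 of 5.

3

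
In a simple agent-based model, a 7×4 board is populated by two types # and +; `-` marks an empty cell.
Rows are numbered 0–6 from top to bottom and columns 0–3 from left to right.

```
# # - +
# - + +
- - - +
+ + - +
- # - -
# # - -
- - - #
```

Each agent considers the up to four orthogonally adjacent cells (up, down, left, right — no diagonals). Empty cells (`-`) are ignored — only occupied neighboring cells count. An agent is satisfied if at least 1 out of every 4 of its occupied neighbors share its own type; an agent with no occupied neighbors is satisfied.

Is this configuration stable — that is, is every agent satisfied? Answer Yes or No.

(0,0)# 2/2 satisfied
(0,1)# 1/1 satisfied
(0,3)+ 1/1 satisfied
(1,0)# 1/1 satisfied
(1,2)+ 1/1 satisfied
(1,3)+ 3/3 satisfied
(2,3)+ 2/2 satisfied
(3,0)+ 1/1 satisfied
(3,1)+ 1/2 satisfied
(3,3)+ 1/1 satisfied
(4,1)# 1/2 satisfied
(5,0)# 1/1 satisfied
(5,1)# 2/2 satisfied
(6,3)# 0/0 satisfied
All meet the threshold, so the configuration is stable.

Yes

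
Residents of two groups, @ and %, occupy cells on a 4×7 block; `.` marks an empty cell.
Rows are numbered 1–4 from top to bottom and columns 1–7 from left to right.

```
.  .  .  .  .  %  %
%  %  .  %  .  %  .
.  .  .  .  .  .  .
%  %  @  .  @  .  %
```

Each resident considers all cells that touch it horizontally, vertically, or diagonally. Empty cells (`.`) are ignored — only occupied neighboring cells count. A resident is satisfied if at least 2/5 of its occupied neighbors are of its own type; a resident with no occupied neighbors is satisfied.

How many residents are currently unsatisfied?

1

Row 1: (1,6)% 2/2 satisfied · (1,7)% 2/2 satisfied
Row 2: (2,1)% 1/1 satisfied · (2,2)% 1/1 satisfied · (2,4)% 0/0 satisfied · (2,6)% 2/2 satisfied
Row 4: (4,1)% 1/1 satisfied · (4,2)% 1/2 satisfied · (4,3)@ 0/1 not · (4,5)@ 0/0 satisfied · (4,7)% 0/0 satisfied
Unsatisfied: (4,3) — 1 in total.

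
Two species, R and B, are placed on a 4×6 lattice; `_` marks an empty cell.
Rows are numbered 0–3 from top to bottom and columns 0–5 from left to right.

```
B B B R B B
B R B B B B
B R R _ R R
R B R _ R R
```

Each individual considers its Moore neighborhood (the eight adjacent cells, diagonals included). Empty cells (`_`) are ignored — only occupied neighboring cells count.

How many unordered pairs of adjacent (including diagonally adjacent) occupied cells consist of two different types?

Scan each occupied cell's neighbors to the right and below (and the two forward diagonals) so each pair is counted once.
From row 0: 8 unlike of 21 pairs (running 8/21).
From row 1: 12 unlike of 18 pairs (running 20/39).
From row 2: 4 unlike of 14 pairs (running 24/53).
From row 3: 2 unlike of 3 pairs (running 26/56).
Total adjacent occupied pairs: 56; unlike-type pairs: 26.

26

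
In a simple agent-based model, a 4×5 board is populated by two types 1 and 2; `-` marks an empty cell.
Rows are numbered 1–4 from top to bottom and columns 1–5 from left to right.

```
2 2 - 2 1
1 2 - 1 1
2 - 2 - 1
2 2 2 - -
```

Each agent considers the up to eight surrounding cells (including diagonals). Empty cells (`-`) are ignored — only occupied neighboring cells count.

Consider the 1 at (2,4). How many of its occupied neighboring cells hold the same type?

Occupied neighbors of (2,4): (1,4)=2, (1,5)=1, (2,5)=1, (3,3)=2, (3,5)=1.
Same type (1): 3 of 5.

3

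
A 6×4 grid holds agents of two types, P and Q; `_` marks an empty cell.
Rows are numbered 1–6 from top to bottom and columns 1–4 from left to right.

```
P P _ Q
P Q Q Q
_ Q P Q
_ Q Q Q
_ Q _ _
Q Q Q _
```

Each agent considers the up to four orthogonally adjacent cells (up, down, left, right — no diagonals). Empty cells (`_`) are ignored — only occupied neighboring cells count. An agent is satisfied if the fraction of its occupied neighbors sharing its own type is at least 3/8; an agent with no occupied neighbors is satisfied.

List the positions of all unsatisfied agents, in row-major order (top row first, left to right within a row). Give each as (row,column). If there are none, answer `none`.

(3,3)

(1,1)P 2/2 ✓
(1,2)P 1/2 ✓
(1,4)Q 1/1 ✓
(2,1)P 1/2 ✓
(2,2)Q 2/4 ✓
(2,3)Q 2/3 ✓
(2,4)Q 3/3 ✓
(3,2)Q 2/3 ✓
(3,3)P 0/4 ✗
(3,4)Q 2/3 ✓
(4,2)Q 3/3 ✓
(4,3)Q 2/3 ✓
(4,4)Q 2/2 ✓
(5,2)Q 2/2 ✓
(6,1)Q 1/1 ✓
(6,2)Q 3/3 ✓
(6,3)Q 1/1 ✓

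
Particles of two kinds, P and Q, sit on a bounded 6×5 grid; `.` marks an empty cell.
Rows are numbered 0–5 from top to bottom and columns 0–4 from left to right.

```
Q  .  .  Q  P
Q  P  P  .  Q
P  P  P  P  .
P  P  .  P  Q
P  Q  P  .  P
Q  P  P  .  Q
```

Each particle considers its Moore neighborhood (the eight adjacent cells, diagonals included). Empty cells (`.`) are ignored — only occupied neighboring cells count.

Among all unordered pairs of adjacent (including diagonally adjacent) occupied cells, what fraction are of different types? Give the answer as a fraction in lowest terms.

Scan each occupied cell's neighbors to the right and below (and the two forward diagonals) so each pair is counted once.
From row 0: 4 unlike of 6 pairs (running 4/6).
From row 1: 4 unlike of 11 pairs (running 8/17).
From row 2: 1 unlike of 11 pairs (running 9/28).
From row 3: 4 unlike of 10 pairs (running 13/38).
From row 4: 6 unlike of 10 pairs (running 19/48).
From row 5: 1 unlike of 2 pairs (running 20/50).
Total adjacent occupied pairs: 50; unlike-type pairs: 20.
20/50 reduces to 2/5.

2/5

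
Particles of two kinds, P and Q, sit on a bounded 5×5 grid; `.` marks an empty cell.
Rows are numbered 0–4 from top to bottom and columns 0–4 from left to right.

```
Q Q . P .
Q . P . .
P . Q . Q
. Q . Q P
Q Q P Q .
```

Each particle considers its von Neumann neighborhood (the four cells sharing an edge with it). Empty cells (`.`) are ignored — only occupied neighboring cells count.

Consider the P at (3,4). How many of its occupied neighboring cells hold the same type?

Occupied neighbors of (3,4): (2,4)=Q, (3,3)=Q.
Same type (P): 0 of 2.

0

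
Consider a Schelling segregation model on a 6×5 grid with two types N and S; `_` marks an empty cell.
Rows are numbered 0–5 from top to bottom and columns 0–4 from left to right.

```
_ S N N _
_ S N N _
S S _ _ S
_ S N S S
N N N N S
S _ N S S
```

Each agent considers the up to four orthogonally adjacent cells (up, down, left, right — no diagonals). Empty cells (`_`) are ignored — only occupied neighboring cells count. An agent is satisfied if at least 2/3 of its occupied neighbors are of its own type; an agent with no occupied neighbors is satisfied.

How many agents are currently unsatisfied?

(0,1)S 1/2 unhappy
(0,2)N 2/3 ok
(0,3)N 2/2 ok
(1,1)S 2/3 ok
(1,2)N 2/3 ok
(1,3)N 2/2 ok
(2,0)S 1/1 ok
(2,1)S 3/3 ok
(2,4)S 1/1 ok
(3,1)S 1/3 unhappy
(3,2)N 1/3 unhappy
(3,3)S 1/3 unhappy
(3,4)S 3/3 ok
(4,0)N 1/2 unhappy
(4,1)N 2/3 ok
(4,2)N 4/4 ok
(4,3)N 1/4 unhappy
(4,4)S 2/3 ok
(5,0)S 0/1 unhappy
(5,2)N 1/2 unhappy
(5,3)S 1/3 unhappy
(5,4)S 2/2 ok
Unsatisfied: (0,1), (3,1), (3,2), (3,3), (4,0), (4,3), (5,0), (5,2), (5,3) — 9 in total.

9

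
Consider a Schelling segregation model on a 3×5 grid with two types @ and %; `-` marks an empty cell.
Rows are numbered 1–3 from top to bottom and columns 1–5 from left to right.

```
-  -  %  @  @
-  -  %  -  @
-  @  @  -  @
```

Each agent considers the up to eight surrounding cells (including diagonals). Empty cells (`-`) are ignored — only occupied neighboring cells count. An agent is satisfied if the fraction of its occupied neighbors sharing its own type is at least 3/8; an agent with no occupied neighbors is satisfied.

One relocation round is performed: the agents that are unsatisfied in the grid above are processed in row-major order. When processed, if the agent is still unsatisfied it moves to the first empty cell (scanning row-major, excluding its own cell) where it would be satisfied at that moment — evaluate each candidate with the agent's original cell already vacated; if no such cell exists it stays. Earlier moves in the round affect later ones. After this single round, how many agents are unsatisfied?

Initially unsatisfied (in order): (2,3).
  (2,3) → (1,1).
Resulting grid:
% - % @ @
- - - - @
- @ @ - @
Unsatisfied now: (1,3).

1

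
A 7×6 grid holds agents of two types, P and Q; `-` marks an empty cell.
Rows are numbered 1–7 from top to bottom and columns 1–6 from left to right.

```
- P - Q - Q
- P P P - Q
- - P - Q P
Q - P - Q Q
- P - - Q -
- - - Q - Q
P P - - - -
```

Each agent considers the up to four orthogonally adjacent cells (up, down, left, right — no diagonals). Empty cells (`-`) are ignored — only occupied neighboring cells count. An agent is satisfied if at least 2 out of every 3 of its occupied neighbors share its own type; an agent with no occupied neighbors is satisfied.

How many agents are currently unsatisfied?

(1,2)P 1/1 ok
(1,4)Q 0/1 unhappy
(1,6)Q 1/1 ok
(2,2)P 2/2 ok
(2,3)P 3/3 ok
(2,4)P 1/2 unhappy
(2,6)Q 1/2 unhappy
(3,3)P 2/2 ok
(3,5)Q 1/2 unhappy
(3,6)P 0/3 unhappy
(4,1)Q 0/0 ok
(4,3)P 1/1 ok
(4,5)Q 3/3 ok
(4,6)Q 1/2 unhappy
(5,2)P 0/0 ok
(5,5)Q 1/1 ok
(6,4)Q 0/0 ok
(6,6)Q 0/0 ok
(7,1)P 1/1 ok
(7,2)P 1/1 ok
Unsatisfied: (1,4), (2,4), (2,6), (3,5), (3,6), (4,6) — 6 in total.

6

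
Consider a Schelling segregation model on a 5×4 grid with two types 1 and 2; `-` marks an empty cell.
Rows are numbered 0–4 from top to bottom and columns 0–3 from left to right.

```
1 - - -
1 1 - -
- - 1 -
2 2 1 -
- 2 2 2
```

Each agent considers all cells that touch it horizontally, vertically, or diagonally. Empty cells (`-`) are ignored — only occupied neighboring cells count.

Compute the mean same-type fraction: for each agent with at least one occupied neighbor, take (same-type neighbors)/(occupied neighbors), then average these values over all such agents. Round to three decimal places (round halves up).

(0,0)1 2/2
(1,0)1 2/2
(1,1)1 3/3
(2,2)1 2/3
(3,0)2 2/2
(3,1)2 3/5
(3,2)1 1/5
(4,1)2 3/4
(4,2)2 3/4
(4,3)2 1/2
Sum over 10 agents: 2/2 + 2/2 + 3/3 + 2/3 + 2/2 + 3/5 + 1/5 + 3/4 + 3/4 + 1/2 = 112/15; mean = 112/15 ÷ 10 = 56/75 = 0.746666… → 0.747.

0.747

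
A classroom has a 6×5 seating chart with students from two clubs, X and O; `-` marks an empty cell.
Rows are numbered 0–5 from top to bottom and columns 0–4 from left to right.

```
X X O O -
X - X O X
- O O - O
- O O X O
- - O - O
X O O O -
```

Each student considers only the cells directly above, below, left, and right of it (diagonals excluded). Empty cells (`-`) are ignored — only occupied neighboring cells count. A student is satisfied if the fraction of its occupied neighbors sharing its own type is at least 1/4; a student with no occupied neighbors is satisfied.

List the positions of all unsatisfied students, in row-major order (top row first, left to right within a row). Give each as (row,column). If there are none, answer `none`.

(1,2), (1,4), (3,3), (5,0)

(0,0)X 2/2 ok
(0,1)X 1/2 ok
(0,2)O 1/3 ok
(0,3)O 2/2 ok
(1,0)X 1/1 ok
(1,2)X 0/3 unhappy
(1,3)O 1/3 ok
(1,4)X 0/2 unhappy
(2,1)O 2/2 ok
(2,2)O 2/3 ok
(2,4)O 1/2 ok
(3,1)O 2/2 ok
(3,2)O 3/4 ok
(3,3)X 0/2 unhappy
(3,4)O 2/3 ok
(4,2)O 2/2 ok
(4,4)O 1/1 ok
(5,0)X 0/1 unhappy
(5,1)O 1/2 ok
(5,2)O 3/3 ok
(5,3)O 1/1 ok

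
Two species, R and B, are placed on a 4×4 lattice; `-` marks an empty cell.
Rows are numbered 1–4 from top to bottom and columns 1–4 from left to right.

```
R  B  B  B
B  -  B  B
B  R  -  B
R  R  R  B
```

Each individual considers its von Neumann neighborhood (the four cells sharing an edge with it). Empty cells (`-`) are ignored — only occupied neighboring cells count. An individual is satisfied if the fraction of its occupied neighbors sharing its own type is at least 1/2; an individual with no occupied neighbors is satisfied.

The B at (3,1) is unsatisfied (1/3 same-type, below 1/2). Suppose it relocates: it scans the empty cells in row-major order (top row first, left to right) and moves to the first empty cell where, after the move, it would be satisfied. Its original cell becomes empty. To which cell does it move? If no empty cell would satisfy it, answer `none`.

(2,2)

Vacating (3,1). Empty cells in order:
  (2,2): 3/4 same-type → satisfied — stop here.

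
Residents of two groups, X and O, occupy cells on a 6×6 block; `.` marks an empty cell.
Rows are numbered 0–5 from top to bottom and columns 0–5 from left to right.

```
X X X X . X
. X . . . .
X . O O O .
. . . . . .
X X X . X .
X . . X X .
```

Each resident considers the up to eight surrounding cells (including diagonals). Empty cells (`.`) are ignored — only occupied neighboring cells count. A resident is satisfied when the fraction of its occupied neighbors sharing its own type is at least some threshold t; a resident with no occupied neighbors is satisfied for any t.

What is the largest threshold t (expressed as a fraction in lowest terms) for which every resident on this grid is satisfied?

1/2

Row 0: (0,0)X 2/2 · (0,1)X 3/3 · (0,2)X 3/3 · (0,3)X 1/1 · (0,5)X — no occupied neighbors
Row 1: (1,1)X 4/5
Row 2: (2,0)X 1/1 · (2,2)O 1/2 · (2,3)O 2/2 · (2,4)O 1/1
Row 4: (4,0)X 2/2 · (4,1)X 3/3 · (4,2)X 2/2 · (4,4)X 2/2
Row 5: (5,0)X 2/2 · (5,3)X 3/3 · (5,4)X 2/2
The smallest same-type fraction is 1/2 at (2,2), which reduces to 1/2. Any threshold above that leaves this resident unsatisfied.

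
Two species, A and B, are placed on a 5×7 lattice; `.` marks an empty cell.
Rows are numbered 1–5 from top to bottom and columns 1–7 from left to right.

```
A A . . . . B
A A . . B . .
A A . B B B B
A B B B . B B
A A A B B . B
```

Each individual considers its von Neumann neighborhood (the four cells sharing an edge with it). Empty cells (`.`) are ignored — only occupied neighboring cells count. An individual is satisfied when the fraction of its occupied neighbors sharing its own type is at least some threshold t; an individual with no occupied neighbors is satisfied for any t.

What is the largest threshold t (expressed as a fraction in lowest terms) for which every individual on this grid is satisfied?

1/4

(1,1)A 2/2
(1,2)A 2/2
(1,7)B — no occupied neighbors
(2,1)A 3/3
(2,2)A 3/3
(2,5)B 1/1
(3,1)A 3/3
(3,2)A 2/3
(3,4)B 2/2
(3,5)B 3/3
(3,6)B 3/3
(3,7)B 2/2
(4,1)A 2/3
(4,2)B 1/4
(4,3)B 2/3
(4,4)B 3/3
(4,6)B 2/2
(4,7)B 3/3
(5,1)A 2/2
(5,2)A 2/3
(5,3)A 1/3
(5,4)B 2/3
(5,5)B 1/1
(5,7)B 1/1
The smallest same-type fraction is 1/4 at (4,2), which reduces to 1/4. Any threshold above that leaves this individual unsatisfied.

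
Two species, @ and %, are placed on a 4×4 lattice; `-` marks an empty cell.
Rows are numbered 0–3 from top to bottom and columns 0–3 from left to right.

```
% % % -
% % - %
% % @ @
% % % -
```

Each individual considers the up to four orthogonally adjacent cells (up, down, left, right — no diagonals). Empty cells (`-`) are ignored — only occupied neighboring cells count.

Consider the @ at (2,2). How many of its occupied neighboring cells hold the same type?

Occupied neighbors of (2,2): (3,2)=%, (2,1)=%, (2,3)=@.
Same type (@): 1 of 3.

1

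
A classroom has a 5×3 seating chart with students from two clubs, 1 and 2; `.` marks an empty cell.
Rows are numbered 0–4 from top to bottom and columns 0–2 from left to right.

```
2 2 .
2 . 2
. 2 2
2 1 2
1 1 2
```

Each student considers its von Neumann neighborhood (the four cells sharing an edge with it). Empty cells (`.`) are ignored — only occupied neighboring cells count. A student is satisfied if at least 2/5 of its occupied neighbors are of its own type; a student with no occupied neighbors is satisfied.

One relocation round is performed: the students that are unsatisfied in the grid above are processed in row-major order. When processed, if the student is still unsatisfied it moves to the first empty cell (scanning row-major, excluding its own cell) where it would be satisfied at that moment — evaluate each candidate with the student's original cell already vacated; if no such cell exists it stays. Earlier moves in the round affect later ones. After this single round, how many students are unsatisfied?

Initially unsatisfied (in order): (3,0), (3,1).
  (3,0) → (0,2).
  (3,1) → (3,0).
Resulting grid:
2 2 2
2 . 2
. 2 2
1 . 2
1 1 2
All satisfied now.

0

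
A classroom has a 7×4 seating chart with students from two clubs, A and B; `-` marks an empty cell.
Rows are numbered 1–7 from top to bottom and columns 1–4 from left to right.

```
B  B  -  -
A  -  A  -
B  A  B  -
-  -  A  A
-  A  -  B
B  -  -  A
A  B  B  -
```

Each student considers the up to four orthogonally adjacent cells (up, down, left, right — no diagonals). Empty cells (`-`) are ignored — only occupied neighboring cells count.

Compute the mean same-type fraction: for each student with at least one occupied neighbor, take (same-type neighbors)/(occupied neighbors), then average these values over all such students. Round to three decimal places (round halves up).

0.267

(1,1)B 1/2
(1,2)B 1/1
(2,1)A 0/2
(2,3)A 0/1
(3,1)B 0/2
(3,2)A 0/2
(3,3)B 0/3
(4,3)A 1/2
(4,4)A 1/2
(5,2)A — no occupied neighbors
(5,4)B 0/2
(6,1)B 0/1
(6,4)A 0/1
(7,1)A 0/2
(7,2)B 1/2
(7,3)B 1/1
Sum over 15 students: 1/2 + 1/1 + 0/2 + 0/1 + 0/2 + 0/2 + 0/3 + 1/2 + 1/2 + 0/2 + 0/1 + 0/1 + 0/2 + 1/2 + 1/1 = 4; mean = 4 ÷ 15 = 4/15 = 0.266666… → 0.267.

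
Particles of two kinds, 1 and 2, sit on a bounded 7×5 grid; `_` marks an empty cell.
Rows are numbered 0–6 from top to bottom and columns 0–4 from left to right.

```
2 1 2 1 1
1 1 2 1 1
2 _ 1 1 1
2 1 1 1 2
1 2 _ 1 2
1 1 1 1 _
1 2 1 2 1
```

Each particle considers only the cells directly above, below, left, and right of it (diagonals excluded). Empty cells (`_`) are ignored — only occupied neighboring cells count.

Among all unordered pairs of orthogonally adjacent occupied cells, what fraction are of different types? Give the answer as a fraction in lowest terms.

22/47

Scan each occupied cell's neighbors to the right and below so each pair is counted once.
From row 0: 4 unlike of 9 pairs (running 4/9).
From row 1: 4 unlike of 8 pairs (running 8/17).
From row 2: 1 unlike of 6 pairs (running 9/23).
From row 3: 4 unlike of 8 pairs (running 13/31).
From row 4: 3 unlike of 5 pairs (running 16/36).
From row 5: 2 unlike of 7 pairs (running 18/43).
From row 6: 4 unlike of 4 pairs (running 22/47).
Total adjacent occupied pairs: 47; unlike-type pairs: 22.
22/47 is already in lowest terms.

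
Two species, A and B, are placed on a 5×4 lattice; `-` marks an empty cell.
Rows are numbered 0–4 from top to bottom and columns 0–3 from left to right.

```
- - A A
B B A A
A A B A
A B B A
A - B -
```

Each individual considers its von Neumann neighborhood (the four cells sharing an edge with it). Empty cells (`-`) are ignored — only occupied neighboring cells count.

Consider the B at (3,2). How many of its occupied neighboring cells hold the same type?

3

Occupied neighbors of (3,2): (2,2)=B, (4,2)=B, (3,1)=B, (3,3)=A.
Same type (B): 3 of 4.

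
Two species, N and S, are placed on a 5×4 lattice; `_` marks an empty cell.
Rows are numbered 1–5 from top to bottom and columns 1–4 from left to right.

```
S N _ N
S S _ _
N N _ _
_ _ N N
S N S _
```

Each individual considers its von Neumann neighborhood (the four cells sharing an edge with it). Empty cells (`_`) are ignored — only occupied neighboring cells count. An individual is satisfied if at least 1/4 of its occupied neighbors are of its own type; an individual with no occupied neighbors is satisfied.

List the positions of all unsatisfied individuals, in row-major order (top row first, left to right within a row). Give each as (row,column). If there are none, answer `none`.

(1,2), (5,1), (5,2), (5,3)

Row 1: (1,1)S 1/2 ok · (1,2)N 0/2 unhappy · (1,4)N 0/0 ok
Row 2: (2,1)S 2/3 ok · (2,2)S 1/3 ok
Row 3: (3,1)N 1/2 ok · (3,2)N 1/2 ok
Row 4: (4,3)N 1/2 ok · (4,4)N 1/1 ok
Row 5: (5,1)S 0/1 unhappy · (5,2)N 0/2 unhappy · (5,3)S 0/2 unhappy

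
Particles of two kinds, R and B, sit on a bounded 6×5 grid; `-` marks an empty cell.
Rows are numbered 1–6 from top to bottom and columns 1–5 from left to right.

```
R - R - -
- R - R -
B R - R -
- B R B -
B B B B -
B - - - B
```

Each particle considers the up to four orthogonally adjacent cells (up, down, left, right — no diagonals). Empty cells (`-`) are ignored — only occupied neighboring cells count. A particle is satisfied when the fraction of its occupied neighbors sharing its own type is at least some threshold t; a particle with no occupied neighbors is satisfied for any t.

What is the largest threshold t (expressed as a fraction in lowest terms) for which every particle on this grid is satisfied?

0/1

(1,1)R — no occupied neighbors
(1,3)R — no occupied neighbors
(2,2)R 1/1
(2,4)R 1/1
(3,1)B 0/1
(3,2)R 1/3
(3,4)R 1/2
(4,2)B 1/3
(4,3)R 0/3
(4,4)B 1/3
(5,1)B 2/2
(5,2)B 3/3
(5,3)B 2/3
(5,4)B 2/2
(6,1)B 1/1
(6,5)B — no occupied neighbors
The smallest same-type fraction is 0/1 at (3,1), which reduces to 0/1. Any threshold above that leaves this particle unsatisfied.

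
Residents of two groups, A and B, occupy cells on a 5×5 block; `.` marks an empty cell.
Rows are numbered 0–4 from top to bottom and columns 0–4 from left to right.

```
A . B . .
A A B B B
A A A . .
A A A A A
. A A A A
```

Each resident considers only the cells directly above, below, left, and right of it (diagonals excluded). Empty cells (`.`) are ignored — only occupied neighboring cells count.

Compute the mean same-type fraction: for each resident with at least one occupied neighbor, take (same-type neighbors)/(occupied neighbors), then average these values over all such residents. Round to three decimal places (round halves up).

(0,0)A 1/1
(0,2)B 1/1
(1,0)A 3/3
(1,1)A 2/3
(1,2)B 2/4
(1,3)B 2/2
(1,4)B 1/1
(2,0)A 3/3
(2,1)A 4/4
(2,2)A 2/3
(3,0)A 2/2
(3,1)A 4/4
(3,2)A 4/4
(3,3)A 3/3
(3,4)A 2/2
(4,1)A 2/2
(4,2)A 3/3
(4,3)A 3/3
(4,4)A 2/2
Sum over 19 residents: 1/1 + 1/1 + 3/3 + 2/3 + 2/4 + 2/2 + 1/1 + 3/3 + 4/4 + 2/3 + 2/2 + 4/4 + 4/4 + 3/3 + 2/2 + 2/2 + 3/3 + 3/3 + 2/2 = 107/6; mean = 107/6 ÷ 19 = 107/114 = 0.938596… → 0.939.

0.939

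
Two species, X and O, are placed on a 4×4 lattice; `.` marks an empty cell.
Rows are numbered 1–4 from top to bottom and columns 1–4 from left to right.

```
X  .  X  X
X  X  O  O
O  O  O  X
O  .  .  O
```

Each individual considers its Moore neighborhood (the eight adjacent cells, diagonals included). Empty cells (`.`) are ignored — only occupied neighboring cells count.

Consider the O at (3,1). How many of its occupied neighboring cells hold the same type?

Occupied neighbors of (3,1): (2,1)=X, (2,2)=X, (3,2)=O, (4,1)=O.
Same type (O): 2 of 4.

2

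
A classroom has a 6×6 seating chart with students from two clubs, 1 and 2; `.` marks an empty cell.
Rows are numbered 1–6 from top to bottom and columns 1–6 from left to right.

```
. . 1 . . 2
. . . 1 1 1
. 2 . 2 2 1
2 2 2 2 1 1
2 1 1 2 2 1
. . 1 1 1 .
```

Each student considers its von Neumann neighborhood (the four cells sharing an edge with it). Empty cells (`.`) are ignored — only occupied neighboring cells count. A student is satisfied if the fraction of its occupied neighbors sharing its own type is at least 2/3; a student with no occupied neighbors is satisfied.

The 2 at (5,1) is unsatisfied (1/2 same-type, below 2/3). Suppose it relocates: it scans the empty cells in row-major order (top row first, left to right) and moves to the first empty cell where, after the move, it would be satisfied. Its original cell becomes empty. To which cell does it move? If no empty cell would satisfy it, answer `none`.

(1,1)

Vacating (5,1). Empty cells in order:
  (1,1): 0/0 same-type → satisfied — stop here.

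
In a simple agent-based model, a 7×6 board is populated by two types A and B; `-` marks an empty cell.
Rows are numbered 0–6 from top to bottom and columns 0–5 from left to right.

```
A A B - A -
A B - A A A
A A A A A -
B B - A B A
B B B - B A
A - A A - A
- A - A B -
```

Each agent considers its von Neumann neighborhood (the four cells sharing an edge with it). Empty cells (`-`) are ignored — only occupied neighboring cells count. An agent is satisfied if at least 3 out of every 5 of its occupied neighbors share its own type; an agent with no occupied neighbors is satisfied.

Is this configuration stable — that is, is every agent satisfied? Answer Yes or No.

No

(0,0)A 2/2 ok
(0,1)A 1/3 unhappy
(0,2)B 0/1 unhappy
(0,4)A 1/1 ok
(1,0)A 2/3 ok
(1,1)B 0/3 unhappy
(1,3)A 2/2 ok
(1,4)A 4/4 ok
(1,5)A 1/1 ok
(2,0)A 2/3 ok
(2,1)A 2/4 unhappy
(2,2)A 2/2 ok
(2,3)A 4/4 ok
(2,4)A 2/3 ok
(3,0)B 2/3 ok
(3,1)B 2/3 ok
(3,3)A 1/2 unhappy
(3,4)B 1/4 unhappy
(3,5)A 1/2 unhappy
(4,0)B 2/3 ok
(4,1)B 3/3 ok
(4,2)B 1/2 unhappy
(4,4)B 1/2 unhappy
(4,5)A 2/3 ok
(5,0)A 0/1 unhappy
(5,2)A 1/2 unhappy
(5,3)A 2/2 ok
(5,5)A 1/1 ok
(6,1)A 0/0 ok
(6,3)A 1/2 unhappy
(6,4)B 0/1 unhappy
For instance (0,1) has only 1/3 same-type neighbors, below 3/5.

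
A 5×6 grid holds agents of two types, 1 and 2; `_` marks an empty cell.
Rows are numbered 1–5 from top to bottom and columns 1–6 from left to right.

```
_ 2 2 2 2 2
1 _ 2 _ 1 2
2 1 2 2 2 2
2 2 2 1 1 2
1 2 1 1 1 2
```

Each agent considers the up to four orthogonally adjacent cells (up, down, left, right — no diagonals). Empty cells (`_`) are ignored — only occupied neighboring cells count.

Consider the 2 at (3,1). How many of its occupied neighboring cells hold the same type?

1

Occupied neighbors of (3,1): (2,1)=1, (4,1)=2, (3,2)=1.
Same type (2): 1 of 3.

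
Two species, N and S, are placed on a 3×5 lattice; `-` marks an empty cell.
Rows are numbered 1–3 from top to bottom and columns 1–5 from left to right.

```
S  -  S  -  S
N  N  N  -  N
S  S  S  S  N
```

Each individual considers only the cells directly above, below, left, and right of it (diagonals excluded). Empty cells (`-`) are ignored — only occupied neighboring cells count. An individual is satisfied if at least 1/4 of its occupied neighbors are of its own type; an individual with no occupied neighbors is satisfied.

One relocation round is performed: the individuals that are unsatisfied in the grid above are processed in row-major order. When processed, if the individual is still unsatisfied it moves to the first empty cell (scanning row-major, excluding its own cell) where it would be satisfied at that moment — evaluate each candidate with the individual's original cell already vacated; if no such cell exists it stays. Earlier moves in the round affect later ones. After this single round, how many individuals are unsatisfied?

Initially unsatisfied (in order): (1,1), (1,3), (1,5).
  (1,1) → (1,2).
  (1,3): now satisfied by earlier moves; stays.
  (1,5) → (1,1).
Resulting grid:
S S S - -
N N N - N
S S S S N
All satisfied now.

0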